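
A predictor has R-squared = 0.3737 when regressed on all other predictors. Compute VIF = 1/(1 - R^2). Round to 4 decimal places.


Using VIF = 1/(1 - R^2_j):
1 - 0.3737 = 0.6263.
VIF = 1.5967.

1.5967


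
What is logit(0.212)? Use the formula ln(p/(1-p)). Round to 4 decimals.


The odds are p/(1-p) = 0.212 / 0.788 = 0.2690.
logit(p) = ln(0.2690) = -1.3129.

-1.3129


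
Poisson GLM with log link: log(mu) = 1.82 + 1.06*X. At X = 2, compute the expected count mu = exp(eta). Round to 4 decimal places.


Compute eta = 1.82 + 1.06 * 2 = 3.9400.
Apply inverse link: mu = e^3.9400 = 51.4186.

51.4186


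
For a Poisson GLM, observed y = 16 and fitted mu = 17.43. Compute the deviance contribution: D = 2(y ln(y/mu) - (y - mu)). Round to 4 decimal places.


First: ln(16/17.43) = -0.085604.
Then: 16 * -0.085604 = -1.369664.
y - mu = 16 - 17.43 = -1.43.
D = 2(-1.369664 - -1.43) = 0.120672, which rounds to 0.1207.

0.1207


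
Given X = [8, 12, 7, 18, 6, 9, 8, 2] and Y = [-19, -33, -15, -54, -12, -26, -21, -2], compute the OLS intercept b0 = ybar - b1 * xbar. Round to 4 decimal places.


The slope is b1 = -3.3257.
Sample means are xbar = 8.7500 and ybar = -22.7500.
Intercept: b0 = -22.7500 - (-3.3257)(8.7500) = 6.3502.

6.3502


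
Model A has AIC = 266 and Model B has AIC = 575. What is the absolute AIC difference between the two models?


Compute |266 - 575| = 309.
Model A has the smaller AIC.

309


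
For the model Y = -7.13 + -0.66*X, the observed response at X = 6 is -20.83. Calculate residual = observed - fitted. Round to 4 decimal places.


Predicted = -7.13 + -0.66 * 6 = -11.0900.
Residual = -20.83 - -11.0900 = -9.7400.

-9.7400


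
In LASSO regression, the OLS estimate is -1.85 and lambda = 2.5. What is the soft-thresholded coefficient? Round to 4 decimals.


|beta_OLS| = 1.85.
lambda = 2.5.
Since |beta| <= lambda, the coefficient is set to 0.
Result = 0.0000.

0.0000


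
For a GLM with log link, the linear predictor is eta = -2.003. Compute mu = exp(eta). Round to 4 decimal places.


mu = exp(eta) = exp(-2.003).
= 0.1349.

0.1349


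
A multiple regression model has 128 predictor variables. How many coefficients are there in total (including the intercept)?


Total coefficients = number of predictors + 1 (for the intercept).
= 128 + 1 = 129.

129


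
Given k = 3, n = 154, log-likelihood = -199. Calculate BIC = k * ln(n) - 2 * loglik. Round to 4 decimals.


ln(154) = 5.036953.
k * ln(n) = 3 * 5.036953 = 15.110859.
-2L = 398.
BIC = 15.110859 + 398 = 413.110859, which rounds to 413.1109.

413.1109


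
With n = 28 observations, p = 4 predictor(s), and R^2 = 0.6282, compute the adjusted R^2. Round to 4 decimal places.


Adjusted R^2 = 1 - (1 - R^2) * (n-1)/(n-p-1).
(1 - R^2) = 0.3718.
(n-1)/(n-p-1) = 27/23.
(1 - R^2) * (n-1) = 0.3718 * 27 = 10.0386.
Divide by (n-p-1): 10.0386 / 23 = 0.4365.
Adj R^2 = 1 - 0.4365 = 0.5635.

0.5635


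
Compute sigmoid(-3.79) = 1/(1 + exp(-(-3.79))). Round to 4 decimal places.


Compute exp(3.7900) = 44.2564.
Sigmoid = 1 / (1 + 44.2564) = 1 / 45.2564 = 0.0221.

0.0221


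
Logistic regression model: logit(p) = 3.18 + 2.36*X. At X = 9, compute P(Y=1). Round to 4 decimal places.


z = 3.18 + 2.36 * 9 = 24.4200.
Sigmoid: P = 1 / (1 + exp(-24.4200)) = 1.0000.

1.0000


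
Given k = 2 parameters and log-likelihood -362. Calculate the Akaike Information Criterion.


AIC = 2k - 2*loglik = 2(2) - 2(-362).
= 4 + 724 = 728.

728


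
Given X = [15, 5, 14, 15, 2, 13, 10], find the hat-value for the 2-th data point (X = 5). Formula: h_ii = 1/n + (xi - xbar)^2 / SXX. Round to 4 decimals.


Compute xbar = 10.5714 with n = 7 observations.
SXX = 161.7143.
Leverage = 1/7 + (5 - 10.5714)^2/161.7143 = 0.3348.

0.3348


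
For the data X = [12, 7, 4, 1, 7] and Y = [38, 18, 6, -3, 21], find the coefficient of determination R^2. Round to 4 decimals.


The fitted line is Y = -7.5749 + 3.8024*X.
SSres = 8.1916, SStot = 974.0000.
R^2 = 1 - SSres/SStot = 0.9916.

0.9916


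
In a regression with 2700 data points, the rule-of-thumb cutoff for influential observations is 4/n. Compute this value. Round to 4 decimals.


Cook's distance cutoff = 4/n = 4/2700.
= 0.0015.

0.0015


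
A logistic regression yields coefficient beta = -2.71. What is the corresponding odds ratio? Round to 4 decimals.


The odds ratio is computed as:
OR = e^(-2.71) = 0.0665.

0.0665


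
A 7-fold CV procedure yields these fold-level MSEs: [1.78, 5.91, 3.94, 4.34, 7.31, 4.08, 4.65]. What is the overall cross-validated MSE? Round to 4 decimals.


Sum of fold MSEs = 32.0100.
Average = 32.0100 / 7 = 4.5729.

4.5729


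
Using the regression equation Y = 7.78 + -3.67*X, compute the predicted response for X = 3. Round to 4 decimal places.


Substitute X = 3 into the equation:
Y = 7.78 + -3.67 * 3 = 7.78 + -11.0100 = -3.2300.

-3.2300


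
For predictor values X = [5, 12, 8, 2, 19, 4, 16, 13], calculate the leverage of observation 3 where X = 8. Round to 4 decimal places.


Mean of X: xbar = 9.8750.
SXX = 258.8750.
For X = 8: h = 1/8 + (8 - 9.8750)^2/258.8750 = 0.1386.

0.1386


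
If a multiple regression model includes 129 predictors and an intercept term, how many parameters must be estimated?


Each predictor gets one coefficient, plus one intercept.
Total parameters = 129 + 1 = 130.

130


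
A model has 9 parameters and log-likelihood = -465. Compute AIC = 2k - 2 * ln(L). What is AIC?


Compute:
2k = 2*9 = 18.
-2*loglik = -2*(-465) = 930.
AIC = 18 + 930 = 948.

948


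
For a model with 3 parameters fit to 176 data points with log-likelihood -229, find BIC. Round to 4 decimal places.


Compute k*ln(n) = 3*ln(176) = 3*5.170484 = 15.511452.
Then -2*loglik = 458.
BIC = 15.511452 + 458 = 473.511452, which rounds to 473.5115.

473.5115


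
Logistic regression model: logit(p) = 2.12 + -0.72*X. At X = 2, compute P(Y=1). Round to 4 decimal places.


z = 2.12 + -0.72 * 2 = 0.6800.
Sigmoid: P = 1 / (1 + exp(-0.6800)) = 0.6637.

0.6637


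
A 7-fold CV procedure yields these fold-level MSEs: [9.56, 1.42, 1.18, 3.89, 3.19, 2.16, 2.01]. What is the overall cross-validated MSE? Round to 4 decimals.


Total MSE across folds = 23.4100.
CV-MSE = 23.4100/7 = 3.3443.

3.3443


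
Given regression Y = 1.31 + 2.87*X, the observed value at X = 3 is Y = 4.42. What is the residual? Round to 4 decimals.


Fitted value at X = 3 is yhat = 1.31 + 2.87*3 = 9.9200.
Residual = 4.42 - 9.9200 = -5.5000.

-5.5000


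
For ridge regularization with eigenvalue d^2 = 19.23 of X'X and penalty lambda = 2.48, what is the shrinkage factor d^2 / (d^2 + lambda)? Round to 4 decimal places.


d^2 + lambda = 19.23 + 2.48 = 21.7100.
Shrinkage factor = 19.23/21.7100 = 0.8858.

0.8858


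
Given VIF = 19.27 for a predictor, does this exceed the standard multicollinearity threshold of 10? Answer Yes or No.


Check: VIF = 19.27 vs threshold = 10.
Since 19.27 >= 10, the answer is Yes.

Yes


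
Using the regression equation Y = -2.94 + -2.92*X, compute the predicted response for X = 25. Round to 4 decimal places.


Predicted value:
Y = -2.94 + (-2.92)(25) = -2.94 + -73.0000 = -75.9400.

-75.9400


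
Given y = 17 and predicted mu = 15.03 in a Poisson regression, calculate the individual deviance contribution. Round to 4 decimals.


First: ln(17/15.03) = 0.123165.
Then: 17 * 0.123165 = 2.093805.
y - mu = 17 - 15.03 = 1.97.
D = 2(2.093805 - 1.97) = 0.247610, which rounds to 0.2476.

0.2476


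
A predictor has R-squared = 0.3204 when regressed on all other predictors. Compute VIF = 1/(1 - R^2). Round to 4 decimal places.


VIF = 1 / (1 - 0.3204).
= 1 / 0.6796 = 1.4715.

1.4715


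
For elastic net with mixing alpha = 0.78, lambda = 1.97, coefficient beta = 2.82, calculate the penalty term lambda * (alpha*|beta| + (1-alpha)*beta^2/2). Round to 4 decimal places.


alpha * |beta| = 0.78 * 2.82 = 2.1996.
(1-alpha) * beta^2/2 = 0.22 * 7.9524/2 = 0.8748.
Total = 1.97 * (2.1996 + 0.8748) = 6.0565.

6.0565


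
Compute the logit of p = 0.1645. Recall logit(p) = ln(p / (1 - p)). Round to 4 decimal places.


Compute the odds: 0.1645/0.8355 = 0.1969.
Take the natural log: ln(0.1969) = -1.6251.

-1.6251


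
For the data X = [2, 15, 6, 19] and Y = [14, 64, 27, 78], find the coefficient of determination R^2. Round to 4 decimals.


After computing the OLS fit (b0=5.4243, b1=3.8405):
SSres = 4.0459, SStot = 2732.7500.
R^2 = 1 - 4.0459/2732.7500 = 0.9985.

0.9985


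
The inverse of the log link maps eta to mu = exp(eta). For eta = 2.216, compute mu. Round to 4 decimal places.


Apply the inverse link:
mu = e^2.216 = 9.1706.

9.1706


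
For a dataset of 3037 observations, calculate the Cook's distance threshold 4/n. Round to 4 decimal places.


Using the rule of thumb:
Threshold = 4 / 3037 = 0.0013.

0.0013


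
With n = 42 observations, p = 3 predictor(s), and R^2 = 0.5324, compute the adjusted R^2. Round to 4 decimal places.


Adjusted R^2 = 1 - (1 - R^2) * (n-1)/(n-p-1).
(1 - R^2) = 0.4676.
(n-1)/(n-p-1) = 41/38.
(1 - R^2) * (n-1) = 0.4676 * 41 = 19.1716.
Divide by (n-p-1): 19.1716 / 38 = 0.5045.
Adj R^2 = 1 - 0.5045 = 0.4955.

0.4955


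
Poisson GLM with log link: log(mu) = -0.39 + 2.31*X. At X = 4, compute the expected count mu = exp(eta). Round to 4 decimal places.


Linear predictor: eta = -0.39 + (2.31)(4) = 8.8500.
Expected count: mu = exp(8.8500) = 6974.3890.

6974.3890


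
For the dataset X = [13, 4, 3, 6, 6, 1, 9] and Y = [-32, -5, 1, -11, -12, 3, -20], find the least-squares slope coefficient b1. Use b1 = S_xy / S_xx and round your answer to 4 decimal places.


The sample means are xbar = 6.0000 and ybar = -10.8571.
Compute S_xx = 96.0000 and S_xy = -292.0000.
Slope b1 = S_xy / S_xx = -292.0000 / 96.0000 = -3.0417.

-3.0417


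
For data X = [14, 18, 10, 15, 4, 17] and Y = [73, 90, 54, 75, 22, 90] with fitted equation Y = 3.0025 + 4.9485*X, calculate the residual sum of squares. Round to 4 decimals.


For each point, residual = actual - predicted.
Residuals: [0.7185, -2.0755, 1.5125, -2.2300, -0.7965, 2.8730].
Sum of squared residuals = 20.9730.

20.9730


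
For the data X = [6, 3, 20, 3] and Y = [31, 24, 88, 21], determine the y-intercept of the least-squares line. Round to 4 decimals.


Compute b1 = 3.8838 from the OLS formula.
With xbar = 8.0000 and ybar = 41.0000, the intercept is:
b0 = 41.0000 - 3.8838 * 8.0000 = 9.9293.

9.9293


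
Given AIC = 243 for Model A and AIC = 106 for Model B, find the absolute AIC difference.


Compute |243 - 106| = 137.
Model B has the smaller AIC.

137


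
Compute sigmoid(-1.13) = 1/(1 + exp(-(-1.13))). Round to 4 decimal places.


First, exp(1.1300) = 3.0957.
Then sigma(z) = 1/(1 + 3.0957) = 0.2442.

0.2442


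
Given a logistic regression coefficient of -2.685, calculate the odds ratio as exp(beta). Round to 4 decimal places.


Odds ratio = exp(beta) = exp(-2.685).
= 0.0682.

0.0682


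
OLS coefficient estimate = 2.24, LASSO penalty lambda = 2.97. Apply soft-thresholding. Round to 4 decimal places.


|beta_OLS| = 2.24.
lambda = 2.97.
Since |beta| <= lambda, the coefficient is set to 0.
Result = 0.0000.

0.0000


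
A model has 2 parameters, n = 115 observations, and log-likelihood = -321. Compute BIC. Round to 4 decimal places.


ln(115) = 4.744932.
k * ln(n) = 2 * 4.744932 = 9.489864.
-2L = 642.
BIC = 9.489864 + 642 = 651.489864, which rounds to 651.4899.

651.4899


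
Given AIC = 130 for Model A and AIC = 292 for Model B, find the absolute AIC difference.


|AIC_A - AIC_B| = |130 - 292| = 162.
Model A is preferred (lower AIC).

162


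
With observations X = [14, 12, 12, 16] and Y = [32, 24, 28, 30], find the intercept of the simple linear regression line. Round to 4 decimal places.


The slope is b1 = 1.1818.
Sample means are xbar = 13.5000 and ybar = 28.5000.
Intercept: b0 = 28.5000 - (1.1818)(13.5000) = 12.5455.

12.5455


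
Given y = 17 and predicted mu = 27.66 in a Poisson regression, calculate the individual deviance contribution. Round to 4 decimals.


Compute y*ln(y/mu) = 17*ln(17/27.66) = 17*-0.486774 = -8.275158.
y - mu = -10.66.
D = 2*(-8.275158 - (-10.66)) = 4.769684, which rounds to 4.7697.

4.7697


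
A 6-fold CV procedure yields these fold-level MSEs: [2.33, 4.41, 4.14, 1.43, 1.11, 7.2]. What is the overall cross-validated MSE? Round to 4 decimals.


Add all fold MSEs: 20.6200.
Divide by k = 6: 20.6200/6 = 3.4367.

3.4367


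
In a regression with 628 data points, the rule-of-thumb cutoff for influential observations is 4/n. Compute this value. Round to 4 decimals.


Cook's distance cutoff = 4/n = 4/628.
= 0.0064.

0.0064


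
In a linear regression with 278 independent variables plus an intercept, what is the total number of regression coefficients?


Each predictor gets one coefficient, plus one intercept.
Total parameters = 278 + 1 = 279.

279


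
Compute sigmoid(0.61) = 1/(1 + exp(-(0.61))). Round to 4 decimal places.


exp(-0.6100) = 0.5434.
1 + exp(-z) = 1.5434.
sigmoid = 1/1.5434 = 0.6479.

0.6479


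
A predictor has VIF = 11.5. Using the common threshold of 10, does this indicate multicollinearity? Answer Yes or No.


The threshold is 10.
VIF = 11.5 is >= 10.
Multicollinearity indication: Yes.

Yes


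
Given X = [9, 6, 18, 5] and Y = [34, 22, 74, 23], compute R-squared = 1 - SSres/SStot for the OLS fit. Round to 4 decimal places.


After computing the OLS fit (b0=-0.7905, b1=4.1095):
SSres = 19.4905, SStot = 1792.7500.
R^2 = 1 - 19.4905/1792.7500 = 0.9891.

0.9891


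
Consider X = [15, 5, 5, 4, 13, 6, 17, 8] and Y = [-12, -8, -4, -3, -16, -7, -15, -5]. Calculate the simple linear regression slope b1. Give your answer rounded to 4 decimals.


The sample means are xbar = 9.1250 and ybar = -8.7500.
Compute S_xx = 182.8750 and S_xy = -158.2500.
Slope b1 = S_xy / S_xx = -158.2500 / 182.8750 = -0.8653.

-0.8653


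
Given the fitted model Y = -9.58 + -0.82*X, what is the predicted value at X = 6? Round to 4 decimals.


Substitute X = 6 into the equation:
Y = -9.58 + -0.82 * 6 = -9.58 + -4.9200 = -14.5000.

-14.5000


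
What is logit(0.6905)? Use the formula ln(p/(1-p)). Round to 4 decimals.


1 - p = 0.3095.
p/(1-p) = 2.2310.
logit = ln(2.2310) = 0.8025.

0.8025


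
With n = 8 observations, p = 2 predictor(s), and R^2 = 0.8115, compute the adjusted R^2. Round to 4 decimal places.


Using the formula:
(1 - 0.8115) = 0.1885.
Multiply by 7/5: 0.1885 * 7 = 1.3195, then 1.3195 / 5 = 0.2639.
Adj R^2 = 1 - 0.2639 = 0.7361.

0.7361


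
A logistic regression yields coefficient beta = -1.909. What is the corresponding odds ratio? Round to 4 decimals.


The odds ratio is computed as:
OR = e^(-1.909) = 0.1482.

0.1482


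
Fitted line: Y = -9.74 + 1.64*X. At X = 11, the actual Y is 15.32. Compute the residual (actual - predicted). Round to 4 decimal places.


Predicted = -9.74 + 1.64 * 11 = 8.3000.
Residual = 15.32 - 8.3000 = 7.0200.

7.0200


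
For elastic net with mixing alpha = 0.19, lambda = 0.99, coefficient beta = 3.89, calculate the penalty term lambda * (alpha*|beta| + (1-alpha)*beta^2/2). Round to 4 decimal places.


Compute:
L1 = 0.19 * 3.89 = 0.7391.
L2 = 0.81 * 3.89^2 / 2 = 6.1285.
Penalty = 0.99 * (0.7391 + 6.1285) = 6.7989.

6.7989


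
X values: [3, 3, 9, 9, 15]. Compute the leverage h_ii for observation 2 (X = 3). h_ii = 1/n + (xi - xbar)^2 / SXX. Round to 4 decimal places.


Mean of X: xbar = 7.8000.
SXX = 100.8000.
For X = 3: h = 1/5 + (3 - 7.8000)^2/100.8000 = 0.4286.

0.4286


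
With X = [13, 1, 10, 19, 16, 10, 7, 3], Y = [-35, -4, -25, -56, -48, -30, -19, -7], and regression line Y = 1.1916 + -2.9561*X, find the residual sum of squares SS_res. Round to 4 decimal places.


For each point, residual = actual - predicted.
Residuals: [2.2377, -2.2355, 3.3694, -1.0257, -1.8940, -1.6306, 0.5011, 0.6767].
Sum of squared residuals = 29.3648.

29.3648


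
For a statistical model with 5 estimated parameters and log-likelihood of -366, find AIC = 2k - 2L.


AIC = 2k - 2*loglik = 2(5) - 2(-366).
= 10 + 732 = 742.

742


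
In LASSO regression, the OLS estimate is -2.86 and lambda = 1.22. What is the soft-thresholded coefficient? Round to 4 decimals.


|beta_OLS| = 2.86.
lambda = 1.22.
Since |beta| > lambda, coefficient = sign(beta)*(|beta| - lambda) = -1.6400.
Result = -1.6400.

-1.6400


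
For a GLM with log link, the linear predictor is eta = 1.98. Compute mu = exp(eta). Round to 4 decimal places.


The inverse log link gives:
mu = exp(1.98) = 7.2427.

7.2427


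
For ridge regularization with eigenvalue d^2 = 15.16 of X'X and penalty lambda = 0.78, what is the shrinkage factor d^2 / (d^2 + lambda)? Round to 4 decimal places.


Denominator = d^2 + lambda = 15.16 + 0.78 = 15.9400.
Shrinkage = 15.16 / 15.9400 = 0.9511.

0.9511


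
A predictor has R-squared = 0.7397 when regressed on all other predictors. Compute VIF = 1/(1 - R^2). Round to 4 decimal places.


Using VIF = 1/(1 - R^2_j):
1 - 0.7397 = 0.2603.
VIF = 3.8417.

3.8417


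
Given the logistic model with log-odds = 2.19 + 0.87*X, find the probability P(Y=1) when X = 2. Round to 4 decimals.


Linear predictor: z = 2.19 + 0.87 * 2 = 3.9300.
P = 1/(1 + exp(-3.9300)) = 1/(1 + 0.0196) = 0.9807.

0.9807


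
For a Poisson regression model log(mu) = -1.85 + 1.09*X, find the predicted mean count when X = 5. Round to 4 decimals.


eta = -1.85 + 1.09 * 5 = 3.6000.
mu = exp(3.6000) = 36.5982.

36.5982


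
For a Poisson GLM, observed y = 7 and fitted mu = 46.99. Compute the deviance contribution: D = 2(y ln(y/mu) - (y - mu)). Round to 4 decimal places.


Compute y*ln(y/mu) = 7*ln(7/46.99) = 7*-1.904025 = -13.328175.
y - mu = -39.99.
D = 2*(-13.328175 - (-39.99)) = 53.323650, which rounds to 53.3237.

53.3237


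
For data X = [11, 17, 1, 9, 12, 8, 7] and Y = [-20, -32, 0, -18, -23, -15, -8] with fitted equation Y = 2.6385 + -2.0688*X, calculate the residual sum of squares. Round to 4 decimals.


Compute predicted values, then residuals = yi - yhat_i.
Residuals: [0.1183, 0.5311, -0.5697, -2.0193, -0.8129, -1.0881, 3.8431].
SSres = sum(residual^2) = 21.3124.

21.3124


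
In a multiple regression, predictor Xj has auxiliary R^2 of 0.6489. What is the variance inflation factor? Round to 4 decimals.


VIF = 1 / (1 - 0.6489).
= 1 / 0.3511 = 2.8482.

2.8482


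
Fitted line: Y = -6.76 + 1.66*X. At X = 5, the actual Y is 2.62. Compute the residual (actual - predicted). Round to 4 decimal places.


Compute yhat = -6.76 + (1.66)(5) = 1.5400.
Residual = actual - predicted = 2.62 - 1.5400 = 1.0800.

1.0800


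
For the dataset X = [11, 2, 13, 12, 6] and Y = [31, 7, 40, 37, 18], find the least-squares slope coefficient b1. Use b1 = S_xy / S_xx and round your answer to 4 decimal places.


First compute the means: xbar = 8.8000, ybar = 26.6000.
Then S_xx = sum((xi - xbar)^2) = 86.8000.
S_xy = sum((xi - xbar)(yi - ybar)) = 256.6000.
b1 = S_xy / S_xx = 256.6000 / 86.8000 = 2.9562.

2.9562


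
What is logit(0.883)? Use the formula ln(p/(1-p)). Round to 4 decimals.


Compute the odds: 0.883/0.117 = 7.5470.
Take the natural log: ln(7.5470) = 2.0212.

2.0212


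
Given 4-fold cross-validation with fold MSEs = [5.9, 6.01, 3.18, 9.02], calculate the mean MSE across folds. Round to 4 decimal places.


Sum of fold MSEs = 24.1100.
Average = 24.1100 / 4 = 6.0275.

6.0275


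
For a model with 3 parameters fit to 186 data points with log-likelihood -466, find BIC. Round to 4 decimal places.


k * ln(n) = 3 * ln(186) = 3 * 5.225747 = 15.677241.
-2 * loglik = -2 * (-466) = 932.
BIC = 15.677241 + 932 = 947.677241, which rounds to 947.6772.

947.6772


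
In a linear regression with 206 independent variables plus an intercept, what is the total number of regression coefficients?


Including the intercept, the model has 206 predictor coefficients + 1 intercept.
Total = 207.

207


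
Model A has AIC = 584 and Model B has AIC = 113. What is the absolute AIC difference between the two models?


Compute |584 - 113| = 471.
Model B has the smaller AIC.

471


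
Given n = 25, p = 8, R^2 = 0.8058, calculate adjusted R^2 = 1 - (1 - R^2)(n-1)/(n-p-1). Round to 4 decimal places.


Plug in: Adj R^2 = 1 - (1 - 0.8058) * 24/16.
= 1 - 0.1942 * 24/16
= 1 - 4.6608 / 16
= 1 - 0.2913 = 0.7087.

0.7087


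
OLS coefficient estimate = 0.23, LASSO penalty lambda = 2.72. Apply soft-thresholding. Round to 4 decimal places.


|beta_OLS| = 0.23.
lambda = 2.72.
Since |beta| <= lambda, the coefficient is set to 0.
Result = 0.0000.

0.0000


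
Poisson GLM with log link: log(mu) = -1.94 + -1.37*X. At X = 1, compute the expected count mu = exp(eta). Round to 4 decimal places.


eta = -1.94 + -1.37 * 1 = -3.3100.
mu = exp(-3.3100) = 0.0365.

0.0365


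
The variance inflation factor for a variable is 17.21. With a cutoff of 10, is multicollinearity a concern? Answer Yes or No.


Compare VIF = 17.21 to the threshold of 10.
17.21 >= 10, so the answer is Yes.

Yes


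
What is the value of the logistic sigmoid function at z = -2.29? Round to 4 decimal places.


Compute exp(2.2900) = 9.8749.
Sigmoid = 1 / (1 + 9.8749) = 1 / 10.8749 = 0.0920.

0.0920


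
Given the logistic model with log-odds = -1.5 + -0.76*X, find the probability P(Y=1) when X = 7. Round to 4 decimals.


z = -1.5 + -0.76 * 7 = -6.8200.
Sigmoid: P = 1 / (1 + exp(6.8200)) = 0.0011.

0.0011


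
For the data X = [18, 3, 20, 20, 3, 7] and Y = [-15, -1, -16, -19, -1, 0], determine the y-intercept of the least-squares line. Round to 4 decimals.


First find the slope: b1 = -1.0280.
Means: xbar = 11.8333, ybar = -8.6667.
b0 = ybar - b1 * xbar = -8.6667 - -1.0280 * 11.8333 = 3.4983.

3.4983


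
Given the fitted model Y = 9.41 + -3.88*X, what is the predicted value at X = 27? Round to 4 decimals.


Substitute X = 27 into the equation:
Y = 9.41 + -3.88 * 27 = 9.41 + -104.7600 = -95.3500.

-95.3500


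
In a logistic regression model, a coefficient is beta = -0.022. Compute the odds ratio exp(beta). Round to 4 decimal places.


The odds ratio is computed as:
OR = e^(-0.022) = 0.9782.

0.9782


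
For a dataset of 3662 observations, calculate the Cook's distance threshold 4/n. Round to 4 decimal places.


The threshold is 4/n.
4/3662 = 0.0011.

0.0011


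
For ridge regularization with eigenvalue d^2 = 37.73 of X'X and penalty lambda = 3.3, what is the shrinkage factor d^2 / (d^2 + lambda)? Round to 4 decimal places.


d^2 + lambda = 37.73 + 3.3 = 41.0300.
Shrinkage factor = 37.73/41.0300 = 0.9196.

0.9196


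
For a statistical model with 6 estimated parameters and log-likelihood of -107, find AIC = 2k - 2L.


Compute:
2k = 2*6 = 12.
-2*loglik = -2*(-107) = 214.
AIC = 12 + 214 = 226.

226


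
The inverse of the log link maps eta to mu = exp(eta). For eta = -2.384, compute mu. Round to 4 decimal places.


Apply the inverse link:
mu = e^-2.384 = 0.0922.

0.0922


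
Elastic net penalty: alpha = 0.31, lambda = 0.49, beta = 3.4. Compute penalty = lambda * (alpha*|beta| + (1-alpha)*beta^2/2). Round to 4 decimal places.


alpha * |beta| = 0.31 * 3.4 = 1.0540.
(1-alpha) * beta^2/2 = 0.69 * 11.5600/2 = 3.9882.
Total = 0.49 * (1.0540 + 3.9882) = 2.4707.

2.4707


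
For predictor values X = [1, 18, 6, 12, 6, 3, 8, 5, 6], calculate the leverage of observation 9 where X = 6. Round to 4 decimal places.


Compute xbar = 7.2222 with n = 9 observations.
SXX = 205.5556.
Leverage = 1/9 + (6 - 7.2222)^2/205.5556 = 0.1184.

0.1184


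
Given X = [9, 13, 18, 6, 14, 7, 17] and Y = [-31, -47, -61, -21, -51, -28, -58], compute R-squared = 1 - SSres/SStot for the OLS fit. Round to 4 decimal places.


Fit the OLS line: b0 = -3.0756, b1 = -3.2794.
SSres = 17.0966.
SStot = 1479.7143.
R^2 = 1 - 17.0966/1479.7143 = 0.9884.

0.9884


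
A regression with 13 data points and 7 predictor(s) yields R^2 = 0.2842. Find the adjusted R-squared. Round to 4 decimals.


Using the formula:
(1 - 0.2842) = 0.7158.
Multiply by 12/5: 0.7158 * 12 = 8.5896, then 8.5896 / 5 = 1.7179.
Adj R^2 = 1 - 1.7179 = -0.7179.

-0.7179


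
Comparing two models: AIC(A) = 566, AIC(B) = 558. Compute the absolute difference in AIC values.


|AIC_A - AIC_B| = |566 - 558| = 8.
Model B is preferred (lower AIC).

8


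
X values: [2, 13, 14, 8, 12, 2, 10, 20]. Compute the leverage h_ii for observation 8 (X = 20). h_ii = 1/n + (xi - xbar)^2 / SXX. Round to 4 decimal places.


Compute xbar = 10.1250 with n = 8 observations.
SXX = 260.8750.
Leverage = 1/8 + (20 - 10.1250)^2/260.8750 = 0.4988.

0.4988


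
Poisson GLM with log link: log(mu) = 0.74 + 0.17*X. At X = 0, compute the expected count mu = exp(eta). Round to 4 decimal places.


Linear predictor: eta = 0.74 + (0.17)(0) = 0.7400.
Expected count: mu = exp(0.7400) = 2.0959.

2.0959


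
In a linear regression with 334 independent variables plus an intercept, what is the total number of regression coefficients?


Each predictor gets one coefficient, plus one intercept.
Total parameters = 334 + 1 = 335.

335


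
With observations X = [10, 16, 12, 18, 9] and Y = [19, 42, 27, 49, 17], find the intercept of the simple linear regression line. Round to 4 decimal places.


First find the slope: b1 = 3.6500.
Means: xbar = 13.0000, ybar = 30.8000.
b0 = ybar - b1 * xbar = 30.8000 - 3.6500 * 13.0000 = -16.6500.

-16.6500


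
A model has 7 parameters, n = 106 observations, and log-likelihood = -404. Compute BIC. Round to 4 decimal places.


k * ln(n) = 7 * ln(106) = 7 * 4.663439 = 32.644073.
-2 * loglik = -2 * (-404) = 808.
BIC = 32.644073 + 808 = 840.644073, which rounds to 840.6441.

840.6441


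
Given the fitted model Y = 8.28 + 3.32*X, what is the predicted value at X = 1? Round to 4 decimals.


Plug X = 1 into Y = 8.28 + 3.32*X:
Y = 8.28 + 3.3200 = 11.6000.

11.6000


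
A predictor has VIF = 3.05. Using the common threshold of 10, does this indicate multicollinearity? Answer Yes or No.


Check: VIF = 3.05 vs threshold = 10.
Since 3.05 < 10, the answer is No.

No


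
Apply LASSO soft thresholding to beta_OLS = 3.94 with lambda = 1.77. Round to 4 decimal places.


|beta_OLS| = 3.94.
lambda = 1.77.
Since |beta| > lambda, coefficient = sign(beta)*(|beta| - lambda) = 2.1700.
Result = 2.1700.

2.1700


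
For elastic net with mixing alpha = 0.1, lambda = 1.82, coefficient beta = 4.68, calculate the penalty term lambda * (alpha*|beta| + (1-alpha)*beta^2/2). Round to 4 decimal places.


L1 component = 0.1 * |4.68| = 0.4680.
L2 component = 0.9 * 4.68^2 / 2 = 9.8561.
Penalty = 1.82 * (0.4680 + 9.8561) = 1.82 * 10.3241 = 18.7898.

18.7898


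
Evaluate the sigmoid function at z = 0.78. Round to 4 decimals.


First, exp(-0.7800) = 0.4584.
Then sigma(z) = 1/(1 + 0.4584) = 0.6857.

0.6857


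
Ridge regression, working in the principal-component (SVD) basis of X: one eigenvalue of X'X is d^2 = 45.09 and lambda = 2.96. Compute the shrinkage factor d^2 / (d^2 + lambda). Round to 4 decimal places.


Denominator = d^2 + lambda = 45.09 + 2.96 = 48.0500.
Shrinkage = 45.09 / 48.0500 = 0.9384.

0.9384


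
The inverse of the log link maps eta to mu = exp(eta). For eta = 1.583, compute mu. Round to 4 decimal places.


The inverse log link gives:
mu = exp(1.583) = 4.8695.

4.8695


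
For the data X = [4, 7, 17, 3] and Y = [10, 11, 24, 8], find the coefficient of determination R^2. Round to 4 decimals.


The fitted line is Y = 4.5214 + 1.1263*X.
SSres = 3.0428, SStot = 158.7500.
R^2 = 1 - SSres/SStot = 0.9808.

0.9808


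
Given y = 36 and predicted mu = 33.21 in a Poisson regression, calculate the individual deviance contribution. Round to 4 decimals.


First: ln(36/33.21) = 0.080668.
Then: 36 * 0.080668 = 2.904048.
y - mu = 36 - 33.21 = 2.79.
D = 2(2.904048 - 2.79) = 0.228096, which rounds to 0.2281.

0.2281


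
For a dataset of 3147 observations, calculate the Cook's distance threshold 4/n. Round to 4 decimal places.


Using the rule of thumb:
Threshold = 4 / 3147 = 0.0013.

0.0013


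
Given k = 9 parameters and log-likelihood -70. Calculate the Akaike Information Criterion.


AIC = 2*9 - 2*(-70).
= 18 + 140 = 158.

158


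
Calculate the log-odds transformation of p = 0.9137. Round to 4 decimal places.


The odds are p/(1-p) = 0.9137 / 0.0863 = 10.5875.
logit(p) = ln(10.5875) = 2.3597.

2.3597


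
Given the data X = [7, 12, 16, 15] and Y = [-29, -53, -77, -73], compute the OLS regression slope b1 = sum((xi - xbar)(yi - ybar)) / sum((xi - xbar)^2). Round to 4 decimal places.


Calculate xbar = 12.5000, ybar = -58.0000.
S_xx = 49.0000, S_xy = -266.0000.
Using b1 = S_xy / S_xx = -266.0000 / 49.0000, we get b1 = -5.4286.

-5.4286


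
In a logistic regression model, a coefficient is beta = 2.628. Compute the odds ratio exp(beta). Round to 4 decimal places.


The odds ratio is computed as:
OR = e^(2.628) = 13.8461.

13.8461


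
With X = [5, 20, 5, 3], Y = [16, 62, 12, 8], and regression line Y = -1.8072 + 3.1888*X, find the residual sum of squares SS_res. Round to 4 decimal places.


Predicted values from Y = -1.8072 + 3.1888*X.
Residuals: [1.8632, 0.0312, -2.1368, 0.2408].
SSres = 8.0964.

8.0964


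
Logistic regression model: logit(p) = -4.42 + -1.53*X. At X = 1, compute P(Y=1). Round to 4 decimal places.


Linear predictor: z = -4.42 + -1.53 * 1 = -5.9500.
P = 1/(1 + exp(5.9500)) = 1/(1 + 383.7533) = 0.0026.

0.0026


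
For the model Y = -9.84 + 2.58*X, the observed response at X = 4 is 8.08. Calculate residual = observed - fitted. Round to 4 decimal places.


Compute yhat = -9.84 + (2.58)(4) = 0.4800.
Residual = actual - predicted = 8.08 - 0.4800 = 7.6000.

7.6000


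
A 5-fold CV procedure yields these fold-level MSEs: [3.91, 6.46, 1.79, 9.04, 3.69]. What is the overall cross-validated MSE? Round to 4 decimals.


Add all fold MSEs: 24.8900.
Divide by k = 5: 24.8900/5 = 4.9780.

4.9780


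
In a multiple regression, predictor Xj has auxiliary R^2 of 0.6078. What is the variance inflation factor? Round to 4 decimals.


Using VIF = 1/(1 - R^2_j):
1 - 0.6078 = 0.3922.
VIF = 2.5497.

2.5497


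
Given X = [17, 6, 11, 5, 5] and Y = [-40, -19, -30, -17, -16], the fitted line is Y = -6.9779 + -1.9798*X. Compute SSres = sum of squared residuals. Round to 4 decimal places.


Predicted values from Y = -6.9779 + -1.9798*X.
Residuals: [0.6345, -0.1433, -1.2443, -0.1231, 0.8769].
SSres = 2.7555.

2.7555


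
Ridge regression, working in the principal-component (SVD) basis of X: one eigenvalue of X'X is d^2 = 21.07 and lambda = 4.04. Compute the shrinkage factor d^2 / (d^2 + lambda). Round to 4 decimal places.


Compute the denominator: 21.07 + 4.04 = 25.1100.
Shrinkage factor = 21.07 / 25.1100 = 0.8391.

0.8391


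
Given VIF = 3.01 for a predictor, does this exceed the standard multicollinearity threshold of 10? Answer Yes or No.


Check: VIF = 3.01 vs threshold = 10.
Since 3.01 < 10, the answer is No.

No


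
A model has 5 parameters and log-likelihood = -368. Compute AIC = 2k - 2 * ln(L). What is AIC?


AIC = 2*5 - 2*(-368).
= 10 + 736 = 746.

746


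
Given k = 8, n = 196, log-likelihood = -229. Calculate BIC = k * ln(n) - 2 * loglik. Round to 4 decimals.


k * ln(n) = 8 * ln(196) = 8 * 5.278115 = 42.224920.
-2 * loglik = -2 * (-229) = 458.
BIC = 42.224920 + 458 = 500.224920, which rounds to 500.2249.

500.2249


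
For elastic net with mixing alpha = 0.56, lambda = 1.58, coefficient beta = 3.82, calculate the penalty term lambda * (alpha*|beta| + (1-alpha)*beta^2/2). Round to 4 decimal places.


alpha * |beta| = 0.56 * 3.82 = 2.1392.
(1-alpha) * beta^2/2 = 0.44 * 14.5924/2 = 3.2103.
Total = 1.58 * (2.1392 + 3.2103) = 8.4523.

8.4523


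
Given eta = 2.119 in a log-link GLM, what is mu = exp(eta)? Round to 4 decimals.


mu = exp(eta) = exp(2.119).
= 8.3228.

8.3228


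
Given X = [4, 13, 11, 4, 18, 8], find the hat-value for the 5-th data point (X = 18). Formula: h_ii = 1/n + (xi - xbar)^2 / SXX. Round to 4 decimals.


n = 6, xbar = 9.6667.
SXX = sum((xi - xbar)^2) = 149.3333.
h = 1/6 + (18 - 9.6667)^2 / 149.3333 = 0.6317.

0.6317


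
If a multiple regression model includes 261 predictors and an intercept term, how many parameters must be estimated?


Each predictor gets one coefficient, plus one intercept.
Total parameters = 261 + 1 = 262.

262


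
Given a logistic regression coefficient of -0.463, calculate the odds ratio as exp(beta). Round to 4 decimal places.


Odds ratio = exp(beta) = exp(-0.463).
= 0.6294.

0.6294


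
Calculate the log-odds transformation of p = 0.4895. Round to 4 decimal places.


1 - p = 0.5105.
p/(1-p) = 0.9589.
logit = ln(0.9589) = -0.0420.

-0.0420


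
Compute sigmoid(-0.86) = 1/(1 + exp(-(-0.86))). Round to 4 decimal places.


Compute exp(0.8600) = 2.3632.
Sigmoid = 1 / (1 + 2.3632) = 1 / 3.3632 = 0.2973.

0.2973


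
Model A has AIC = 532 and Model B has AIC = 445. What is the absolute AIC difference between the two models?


Absolute difference = |532 - 445| = 87.
The model with lower AIC (B) is preferred.

87


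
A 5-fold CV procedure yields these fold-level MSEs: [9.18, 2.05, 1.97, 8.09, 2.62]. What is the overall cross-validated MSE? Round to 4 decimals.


Add all fold MSEs: 23.9100.
Divide by k = 5: 23.9100/5 = 4.7820.

4.7820


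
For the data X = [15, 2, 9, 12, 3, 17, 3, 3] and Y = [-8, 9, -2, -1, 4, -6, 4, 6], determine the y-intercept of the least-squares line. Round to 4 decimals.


First find the slope: b1 = -0.9302.
Means: xbar = 8.0000, ybar = 0.7500.
b0 = ybar - b1 * xbar = 0.7500 - -0.9302 * 8.0000 = 8.1919.

8.1919


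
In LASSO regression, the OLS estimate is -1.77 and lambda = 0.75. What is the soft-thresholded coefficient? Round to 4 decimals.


Check: |-1.77| = 1.77 vs lambda = 0.75.
Since |beta| > lambda, coefficient = sign(beta)*(|beta| - lambda) = -1.0200.
Soft-thresholded coefficient = -1.0200.

-1.0200


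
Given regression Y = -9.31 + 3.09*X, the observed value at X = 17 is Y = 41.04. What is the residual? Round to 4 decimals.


Compute yhat = -9.31 + (3.09)(17) = 43.2200.
Residual = actual - predicted = 41.04 - 43.2200 = -2.1800.

-2.1800


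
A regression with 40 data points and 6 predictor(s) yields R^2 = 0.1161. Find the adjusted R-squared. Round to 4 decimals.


Plug in: Adj R^2 = 1 - (1 - 0.1161) * 39/33.
= 1 - 0.8839 * 39/33
= 1 - 34.4721 / 33
= 1 - 1.0446 = -0.0446.

-0.0446


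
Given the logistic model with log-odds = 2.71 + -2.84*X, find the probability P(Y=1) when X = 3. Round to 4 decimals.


Compute z = 2.71 + (-2.84)(3) = -5.8100.
exp(-z) = 333.6191.
P = 1/(1 + 333.6191) = 0.0030.

0.0030


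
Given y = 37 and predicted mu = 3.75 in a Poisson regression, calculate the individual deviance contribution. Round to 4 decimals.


y/mu = 37/3.75 = 9.866667 (approx.), and ln(37/3.75) = 2.289162.
y * ln(y/mu) = 37 * 2.289162 = 84.698994.
y - mu = 33.25.
D = 2 * (84.698994 - 33.25) = 102.897988, which rounds to 102.8980.

102.8980


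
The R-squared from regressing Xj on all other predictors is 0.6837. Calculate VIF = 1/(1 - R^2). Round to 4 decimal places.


Denominator: 1 - 0.6837 = 0.3163.
VIF = 1 / 0.3163 = 3.1616.

3.1616


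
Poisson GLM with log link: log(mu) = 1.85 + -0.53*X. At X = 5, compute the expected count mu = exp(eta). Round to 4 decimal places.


eta = 1.85 + -0.53 * 5 = -0.8000.
mu = exp(-0.8000) = 0.4493.

0.4493


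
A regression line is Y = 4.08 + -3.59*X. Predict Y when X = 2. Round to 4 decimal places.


Substitute X = 2 into the equation:
Y = 4.08 + -3.59 * 2 = 4.08 + -7.1800 = -3.1000.

-3.1000


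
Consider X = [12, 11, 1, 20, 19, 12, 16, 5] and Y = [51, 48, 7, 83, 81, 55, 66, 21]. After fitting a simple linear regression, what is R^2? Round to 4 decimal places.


Fit the OLS line: b0 = 2.5800, b1 = 4.0767.
SSres = 22.2367.
SStot = 5008.0000.
R^2 = 1 - 22.2367/5008.0000 = 0.9956.

0.9956


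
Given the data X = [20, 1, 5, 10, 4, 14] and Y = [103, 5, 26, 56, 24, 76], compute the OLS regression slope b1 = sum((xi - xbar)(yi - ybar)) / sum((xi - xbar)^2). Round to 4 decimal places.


First compute the means: xbar = 9.0000, ybar = 48.3333.
Then S_xx = sum((xi - xbar)^2) = 252.0000.
S_xy = sum((xi - xbar)(yi - ybar)) = 1305.0000.
b1 = S_xy / S_xx = 1305.0000 / 252.0000 = 5.1786.

5.1786


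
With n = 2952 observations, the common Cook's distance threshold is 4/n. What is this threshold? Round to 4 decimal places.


Using the rule of thumb:
Threshold = 4 / 2952 = 0.0014.

0.0014


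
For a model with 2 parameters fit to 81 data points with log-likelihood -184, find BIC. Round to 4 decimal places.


k * ln(n) = 2 * ln(81) = 2 * 4.394449 = 8.788898.
-2 * loglik = -2 * (-184) = 368.
BIC = 8.788898 + 368 = 376.788898, which rounds to 376.7889.

376.7889


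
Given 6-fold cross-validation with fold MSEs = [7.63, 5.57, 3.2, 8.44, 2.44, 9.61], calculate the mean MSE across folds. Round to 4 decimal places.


Add all fold MSEs: 36.8900.
Divide by k = 6: 36.8900/6 = 6.1483.

6.1483


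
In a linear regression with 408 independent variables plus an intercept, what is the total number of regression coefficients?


Total coefficients = number of predictors + 1 (for the intercept).
= 408 + 1 = 409.

409


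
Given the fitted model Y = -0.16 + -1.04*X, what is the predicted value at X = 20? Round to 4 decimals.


Substitute X = 20 into the equation:
Y = -0.16 + -1.04 * 20 = -0.16 + -20.8000 = -20.9600.

-20.9600


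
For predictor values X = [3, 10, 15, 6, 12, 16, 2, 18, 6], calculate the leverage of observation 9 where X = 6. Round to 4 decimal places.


n = 9, xbar = 9.7778.
SXX = sum((xi - xbar)^2) = 273.5556.
h = 1/9 + (6 - 9.7778)^2 / 273.5556 = 0.1633.

0.1633


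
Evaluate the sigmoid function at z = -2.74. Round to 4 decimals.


First, exp(2.7400) = 15.4870.
Then sigma(z) = 1/(1 + 15.4870) = 0.0607.

0.0607


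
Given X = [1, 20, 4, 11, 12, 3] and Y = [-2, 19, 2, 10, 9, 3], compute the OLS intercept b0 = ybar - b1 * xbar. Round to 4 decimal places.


The slope is b1 = 1.0272.
Sample means are xbar = 8.5000 and ybar = 6.8333.
Intercept: b0 = 6.8333 - (1.0272)(8.5000) = -1.8977.

-1.8977


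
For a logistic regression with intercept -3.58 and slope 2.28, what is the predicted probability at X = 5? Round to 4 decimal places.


z = -3.58 + 2.28 * 5 = 7.8200.
Sigmoid: P = 1 / (1 + exp(-7.8200)) = 0.9996.

0.9996


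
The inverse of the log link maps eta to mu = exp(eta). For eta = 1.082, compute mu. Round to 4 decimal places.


The inverse log link gives:
mu = exp(1.082) = 2.9506.

2.9506


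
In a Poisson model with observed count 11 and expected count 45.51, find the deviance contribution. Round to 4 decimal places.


Compute y*ln(y/mu) = 11*ln(11/45.51) = 11*-1.420037 = -15.620407.
y - mu = -34.51.
D = 2*(-15.620407 - (-34.51)) = 37.779186, which rounds to 37.7792.

37.7792


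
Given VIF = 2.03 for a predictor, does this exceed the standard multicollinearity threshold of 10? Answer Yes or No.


The threshold is 10.
VIF = 2.03 is < 10.
Multicollinearity indication: No.

No


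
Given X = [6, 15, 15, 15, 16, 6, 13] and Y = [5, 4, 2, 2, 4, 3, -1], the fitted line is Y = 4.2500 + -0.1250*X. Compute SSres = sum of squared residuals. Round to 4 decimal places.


Predicted values from Y = 4.2500 + -0.1250*X.
Residuals: [1.5000, 1.6250, -0.3750, -0.3750, 1.7500, -0.5000, -3.6250].
SSres = 21.6250.

21.6250


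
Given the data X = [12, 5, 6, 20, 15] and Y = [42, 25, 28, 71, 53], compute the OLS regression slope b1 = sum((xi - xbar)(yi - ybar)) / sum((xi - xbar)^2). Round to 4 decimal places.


Calculate xbar = 11.6000, ybar = 43.8000.
S_xx = 157.2000, S_xy = 471.6000.
Using b1 = S_xy / S_xx = 471.6000 / 157.2000, we get b1 = 3.0000.

3.0000
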